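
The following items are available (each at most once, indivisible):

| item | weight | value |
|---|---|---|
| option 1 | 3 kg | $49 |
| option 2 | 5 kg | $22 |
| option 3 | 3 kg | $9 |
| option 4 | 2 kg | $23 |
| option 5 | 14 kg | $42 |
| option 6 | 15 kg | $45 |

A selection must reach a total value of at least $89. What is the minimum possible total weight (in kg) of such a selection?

Subsets with value ≥ 89, sorted by total weight:
- option 1+option 2+option 4: weight 10, value 94
- option 1+option 2+option 3+option 4: weight 13, value 103
- option 1+option 5: weight 17, value 91
- option 1+option 6: weight 18, value 94
Minimum weight: 10 kg.

10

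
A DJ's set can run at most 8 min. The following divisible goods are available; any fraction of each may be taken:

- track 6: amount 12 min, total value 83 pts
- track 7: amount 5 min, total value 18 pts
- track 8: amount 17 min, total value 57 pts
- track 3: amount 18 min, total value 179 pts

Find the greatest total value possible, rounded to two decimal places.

Take in order of value per unit:
- track 3 (179/18 per unit): 8 of 18 → value 8×179/18 = 79.5556, running total 79.56
Total 79.56.

79.56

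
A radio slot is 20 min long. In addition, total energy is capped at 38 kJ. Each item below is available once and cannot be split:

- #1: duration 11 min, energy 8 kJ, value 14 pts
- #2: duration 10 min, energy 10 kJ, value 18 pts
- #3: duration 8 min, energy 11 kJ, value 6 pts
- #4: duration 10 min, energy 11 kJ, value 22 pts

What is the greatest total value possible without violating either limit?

40 pts

Feasible sets respecting both limits:
- #2+#4: duration 20, energy 21, value 40
- #3+#4: duration 18, energy 22, value 28
- #2+#3: duration 18, energy 21, value 24
- #4: duration 10, energy 11, value 22
Best: 40 pts.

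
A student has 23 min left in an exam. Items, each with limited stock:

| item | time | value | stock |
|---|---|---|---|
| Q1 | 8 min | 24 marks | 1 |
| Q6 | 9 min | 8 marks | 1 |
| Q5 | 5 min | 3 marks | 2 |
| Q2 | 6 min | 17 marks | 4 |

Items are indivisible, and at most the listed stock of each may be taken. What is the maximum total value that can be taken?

Best selections within time 23 and stock limits:
- 1×Q1 + 2×Q2: time 20, value 58
- 1×Q5 + 3×Q2: time 23, value 54
Best: 58 marks.

58 marks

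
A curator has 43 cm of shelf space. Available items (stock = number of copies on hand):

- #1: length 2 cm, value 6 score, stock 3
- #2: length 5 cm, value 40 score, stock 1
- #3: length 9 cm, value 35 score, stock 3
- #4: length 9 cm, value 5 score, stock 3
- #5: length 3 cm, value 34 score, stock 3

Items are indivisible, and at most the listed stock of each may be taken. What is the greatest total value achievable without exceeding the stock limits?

Top feasible selections:
- 1×#1 + 1×#2 + 3×#3 + 3×#5: length 43, value 253
- 1×#2 + 3×#3 + 3×#5: length 41, value 247
- 3×#1 + 1×#2 + 2×#3 + 3×#5: length 38, value 230
Best: 253 score.

253 score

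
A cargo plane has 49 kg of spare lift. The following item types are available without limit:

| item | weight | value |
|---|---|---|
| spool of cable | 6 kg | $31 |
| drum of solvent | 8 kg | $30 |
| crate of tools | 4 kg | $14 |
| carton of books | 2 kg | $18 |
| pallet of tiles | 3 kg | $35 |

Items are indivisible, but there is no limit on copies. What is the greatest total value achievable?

$561

Best value-per-unit is pallet of tiles at 35/3; filling with it alone gives 16×35 = 560.
Optimal mix: 2×carton of books + 15×pallet of tiles → weight 49, value 561.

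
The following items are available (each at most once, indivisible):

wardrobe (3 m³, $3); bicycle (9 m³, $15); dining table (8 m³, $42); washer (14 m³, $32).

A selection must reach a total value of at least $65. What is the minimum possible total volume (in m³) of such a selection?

22

Subsets with value ≥ 65, sorted by total volume:
- dining table+washer: volume 22, value 74
- wardrobe+dining table+washer: volume 25, value 77
- bicycle+dining table+washer: volume 31, value 89
Minimum volume: 22 m³.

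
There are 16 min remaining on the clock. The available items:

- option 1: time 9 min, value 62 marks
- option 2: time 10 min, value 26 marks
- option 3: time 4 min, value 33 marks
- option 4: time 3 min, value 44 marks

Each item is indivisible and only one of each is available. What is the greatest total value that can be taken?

139 marks

Check high-value combinations within 16 min:
- option 1+option 3+option 4: time 9+4+3=16, value 62+33+44=139
- option 1+option 4: time 9+3=12, value 62+44=106
- option 1+option 3: time 9+4=13, value 62+33=95
- option 3+option 4: time 4+3=7, value 33+44=77
- option 2+option 4: time 10+3=13, value 26+44=70
Best: 139 marks.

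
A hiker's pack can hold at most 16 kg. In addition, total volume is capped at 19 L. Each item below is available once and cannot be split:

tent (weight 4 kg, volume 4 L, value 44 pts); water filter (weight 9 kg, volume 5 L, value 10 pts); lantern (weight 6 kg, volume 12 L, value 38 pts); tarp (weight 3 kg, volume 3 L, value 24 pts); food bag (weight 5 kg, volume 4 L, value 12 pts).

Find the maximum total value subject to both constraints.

106 pts

Feasible sets respecting both limits:
- tent+lantern+tarp: weight 13, volume 19, value 106
- tent+lantern: weight 10, volume 16, value 82
- tent+tarp+food bag: weight 12, volume 11, value 80
- tent+water filter+tarp: weight 16, volume 12, value 78
Best: 106 pts.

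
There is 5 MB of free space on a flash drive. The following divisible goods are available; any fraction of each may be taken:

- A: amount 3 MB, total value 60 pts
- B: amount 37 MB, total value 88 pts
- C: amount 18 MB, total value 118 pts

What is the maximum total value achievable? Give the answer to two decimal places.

73.11

Take in order of value per unit:
- A (60/3 per unit): all 3 → value 60, running total 60.00
- C (118/18 per unit): 2 of 18 → value 2×118/18 = 13.1111, running total 73.11
Total 73.11.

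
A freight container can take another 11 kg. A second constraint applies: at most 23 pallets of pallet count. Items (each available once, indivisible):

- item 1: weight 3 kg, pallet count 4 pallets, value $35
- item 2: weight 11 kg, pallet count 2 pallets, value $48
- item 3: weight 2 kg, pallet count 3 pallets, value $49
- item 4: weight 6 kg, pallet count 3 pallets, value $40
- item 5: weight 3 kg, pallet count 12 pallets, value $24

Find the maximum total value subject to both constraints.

$124

Feasible sets respecting both limits:
- item 1+item 3+item 4: weight 11, pallet count 10, value 124
- item 3+item 4+item 5: weight 11, pallet count 18, value 113
- item 1+item 3+item 5: weight 8, pallet count 19, value 108
- item 3+item 4: weight 8, pallet count 6, value 89
Best: $124.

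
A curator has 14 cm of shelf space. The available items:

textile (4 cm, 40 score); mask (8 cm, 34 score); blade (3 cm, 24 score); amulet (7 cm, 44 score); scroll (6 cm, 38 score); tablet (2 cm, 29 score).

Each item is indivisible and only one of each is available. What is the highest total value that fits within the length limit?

Check high-value combinations within 14 cm:
- textile+amulet+tablet: length 4+7+2=13, value 40+44+29=113
- textile+blade+amulet: length 4+3+7=14, value 40+24+44=108
- textile+scroll+tablet: length 4+6+2=12, value 40+38+29=107
Best: 113 score.

113 score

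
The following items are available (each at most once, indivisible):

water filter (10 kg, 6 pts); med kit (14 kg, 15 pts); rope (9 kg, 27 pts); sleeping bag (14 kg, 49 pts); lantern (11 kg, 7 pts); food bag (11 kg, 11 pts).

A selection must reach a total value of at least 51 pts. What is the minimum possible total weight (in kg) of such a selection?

Subsets with value ≥ 51, sorted by total weight:
- rope+sleeping bag: weight 23, value 76
- water filter+sleeping bag: weight 24, value 55
Minimum weight: 23 kg.

23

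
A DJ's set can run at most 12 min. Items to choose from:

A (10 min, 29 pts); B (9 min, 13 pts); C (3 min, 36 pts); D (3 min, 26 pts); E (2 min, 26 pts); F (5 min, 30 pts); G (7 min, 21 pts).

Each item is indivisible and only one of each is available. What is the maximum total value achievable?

92 pts

Check high-value combinations within 12 min:
- C+E+F: duration 3+2+5=10, value 36+26+30=92
- C+D+F: duration 3+3+5=11, value 36+26+30=92
- C+D+E: duration 3+3+2=8, value 36+26+26=88
- C+E+G: duration 3+2+7=12, value 36+26+21=83
Best: 92 pts.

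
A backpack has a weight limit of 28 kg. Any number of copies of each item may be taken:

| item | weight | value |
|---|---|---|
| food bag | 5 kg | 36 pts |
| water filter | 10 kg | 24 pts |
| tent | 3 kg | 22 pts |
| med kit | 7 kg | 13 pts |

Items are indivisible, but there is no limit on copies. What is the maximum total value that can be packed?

204 pts

Best value-per-unit is tent at 22/3; filling with it alone gives 9×22 = 198.
Optimal mix: 2×food bag + 6×tent → weight 28, value 204.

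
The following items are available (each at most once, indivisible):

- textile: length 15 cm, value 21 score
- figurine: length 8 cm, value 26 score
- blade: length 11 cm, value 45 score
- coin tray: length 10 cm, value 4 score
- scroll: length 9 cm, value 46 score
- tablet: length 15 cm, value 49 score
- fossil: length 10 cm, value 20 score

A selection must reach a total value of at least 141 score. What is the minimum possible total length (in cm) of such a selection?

42

Subsets with value ≥ 141, sorted by total length:
- figurine+scroll+tablet+fossil: length 42, value 141
- figurine+blade+scroll+tablet: length 43, value 166
Minimum length: 42 cm.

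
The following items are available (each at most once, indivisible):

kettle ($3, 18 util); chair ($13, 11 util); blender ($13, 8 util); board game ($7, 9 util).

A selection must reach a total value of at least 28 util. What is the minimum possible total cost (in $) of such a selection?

16

Subsets with value ≥ 28, sorted by total cost:
- kettle+chair: cost 16, value 29
- kettle+chair+board game: cost 23, value 38
- kettle+blender+board game: cost 23, value 35
- kettle+chair+blender: cost 29, value 37
Minimum cost: 16 $.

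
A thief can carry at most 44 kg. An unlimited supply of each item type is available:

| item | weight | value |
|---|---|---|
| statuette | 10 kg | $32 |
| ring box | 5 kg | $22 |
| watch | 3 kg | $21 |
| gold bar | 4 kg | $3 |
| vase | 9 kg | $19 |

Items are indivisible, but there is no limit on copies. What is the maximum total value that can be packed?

$295

Best value-per-unit is watch at 21/3; filling with it alone gives 14×21 = 294.
Optimal mix: 1×ring box + 13×watch → weight 44, value 295.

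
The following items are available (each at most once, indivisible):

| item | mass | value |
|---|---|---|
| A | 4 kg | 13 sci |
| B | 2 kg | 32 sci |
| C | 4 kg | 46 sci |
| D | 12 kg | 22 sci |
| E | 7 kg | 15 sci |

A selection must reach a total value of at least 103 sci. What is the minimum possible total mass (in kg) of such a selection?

Subsets with value ≥ 103, sorted by total mass:
- A+B+C+E: mass 17, value 106
- A+B+C+D: mass 22, value 113
Minimum mass: 17 kg.

17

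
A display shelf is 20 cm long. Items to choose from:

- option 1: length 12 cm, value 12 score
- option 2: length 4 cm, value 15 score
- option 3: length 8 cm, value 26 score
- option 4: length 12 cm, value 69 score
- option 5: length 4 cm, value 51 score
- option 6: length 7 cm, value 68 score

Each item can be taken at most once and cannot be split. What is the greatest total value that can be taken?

145 score

This is a 0/1 knapsack; check combinations near the capacity.
- option 3+option 5+option 6: length 8+4+7=19, value 26+51+68=145
- option 4+option 6: length 12+7=19, value 69+68=137
- option 2+option 4+option 5: length 4+12+4=20, value 15+69+51=135
- option 2+option 5+option 6: length 4+4+7=15, value 15+51+68=134
- option 4+option 5: length 12+4=16, value 69+51=120
Best: 145 score.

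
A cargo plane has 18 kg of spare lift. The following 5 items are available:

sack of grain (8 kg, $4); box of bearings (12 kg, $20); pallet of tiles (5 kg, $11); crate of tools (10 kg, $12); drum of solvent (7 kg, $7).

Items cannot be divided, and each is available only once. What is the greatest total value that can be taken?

Check high-value combinations within 18 kg:
- box of bearings+pallet of tiles: weight 12+5=17, value 20+11=31
- pallet of tiles+crate of tools: weight 5+10=15, value 11+12=23
- box of bearings: weight 12, value 20
Best: $31.

$31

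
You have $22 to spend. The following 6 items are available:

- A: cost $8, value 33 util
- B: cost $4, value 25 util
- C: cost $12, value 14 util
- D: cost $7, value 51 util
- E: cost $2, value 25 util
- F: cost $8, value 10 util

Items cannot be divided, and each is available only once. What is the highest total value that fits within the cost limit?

Check high-value combinations within $22:
- A+B+D+E: cost 8+4+7+2=21, value 33+25+51+25=134
- B+D+E+F: cost 4+7+2+8=21, value 25+51+25+10=111
- A+D+E: cost 8+7+2=17, value 33+51+25=109
Best: 134 util.

134 util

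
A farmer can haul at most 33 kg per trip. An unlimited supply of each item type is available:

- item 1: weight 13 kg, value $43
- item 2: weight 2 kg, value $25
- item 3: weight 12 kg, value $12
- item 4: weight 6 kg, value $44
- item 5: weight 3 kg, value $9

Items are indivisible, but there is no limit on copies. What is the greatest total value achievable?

$400

Best value-per-unit is item 2 at 25/2, and filling with it alone uses weight 16×2=32. No mix of the others beats 16×25 = 400.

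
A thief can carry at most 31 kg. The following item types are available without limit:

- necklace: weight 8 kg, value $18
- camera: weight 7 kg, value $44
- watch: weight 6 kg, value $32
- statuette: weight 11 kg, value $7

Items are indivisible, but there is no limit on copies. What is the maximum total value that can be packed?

Best value-per-unit is camera at 44/7, and filling with it alone uses weight 4×7=28. No mix of the others beats 4×44 = 176.

$176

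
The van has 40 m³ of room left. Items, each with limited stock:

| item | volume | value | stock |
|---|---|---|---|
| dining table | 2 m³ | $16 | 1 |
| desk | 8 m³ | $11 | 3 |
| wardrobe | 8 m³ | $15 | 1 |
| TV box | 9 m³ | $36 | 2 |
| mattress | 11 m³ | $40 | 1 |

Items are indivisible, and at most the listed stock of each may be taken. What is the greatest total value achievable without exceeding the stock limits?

Best selections within volume 40 and stock limits:
- 1×dining table + 1×wardrobe + 2×TV box + 1×mattress: volume 39, value 143
- 1×dining table + 1×desk + 2×TV box + 1×mattress: volume 39, value 139
- 1×dining table + 2×TV box + 1×mattress: volume 31, value 128
Best: $143.

$143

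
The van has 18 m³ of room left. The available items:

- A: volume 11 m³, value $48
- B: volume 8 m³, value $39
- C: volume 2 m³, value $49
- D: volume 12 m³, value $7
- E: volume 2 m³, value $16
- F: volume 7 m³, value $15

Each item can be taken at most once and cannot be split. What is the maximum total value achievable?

$113

Check high-value combinations within 18 m³:
- A+C+E: volume 11+2+2=15, value 48+49+16=113
- B+C+E: volume 8+2+2=12, value 39+49+16=104
- B+C+F: volume 8+2+7=17, value 39+49+15=103
- A+C: volume 11+2=13, value 48+49=97
Best: $113.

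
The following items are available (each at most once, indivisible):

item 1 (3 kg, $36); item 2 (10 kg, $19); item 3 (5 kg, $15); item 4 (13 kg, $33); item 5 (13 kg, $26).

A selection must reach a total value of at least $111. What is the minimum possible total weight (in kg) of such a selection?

Subsets with value ≥ 111, sorted by total weight:
- item 1+item 2+item 4+item 5: weight 39, value 114
- item 1+item 2+item 3+item 4+item 5: weight 44, value 129
Minimum weight: 39 kg.

39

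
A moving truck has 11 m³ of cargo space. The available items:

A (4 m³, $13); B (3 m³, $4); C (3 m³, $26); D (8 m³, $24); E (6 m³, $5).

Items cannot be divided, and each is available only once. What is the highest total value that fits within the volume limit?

Check high-value combinations within 11 m³:
- C+D: volume 3+8=11, value 26+24=50
- A+B+C: volume 4+3+3=10, value 13+4+26=43
- A+C: volume 4+3=7, value 13+26=39
Best: $50.

$50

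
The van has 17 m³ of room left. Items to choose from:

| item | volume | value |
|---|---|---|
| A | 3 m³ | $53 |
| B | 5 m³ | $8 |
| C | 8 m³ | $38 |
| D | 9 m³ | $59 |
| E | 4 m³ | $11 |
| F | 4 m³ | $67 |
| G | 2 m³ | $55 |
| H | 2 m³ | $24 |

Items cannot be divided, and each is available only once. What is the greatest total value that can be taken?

Check high-value combinations within 17 m³:
- A+C+F+G: volume 3+8+4+2=17, value 53+38+67+55=213
- A+E+F+G+H: volume 3+4+4+2+2=15, value 53+11+67+55+24=210
- A+B+F+G+H: volume 3+5+4+2+2=16, value 53+8+67+55+24=207
- D+F+G+H: volume 9+4+2+2=17, value 59+67+55+24=205
- A+F+G+H: volume 3+4+2+2=11, value 53+67+55+24=199
Best: $213.

$213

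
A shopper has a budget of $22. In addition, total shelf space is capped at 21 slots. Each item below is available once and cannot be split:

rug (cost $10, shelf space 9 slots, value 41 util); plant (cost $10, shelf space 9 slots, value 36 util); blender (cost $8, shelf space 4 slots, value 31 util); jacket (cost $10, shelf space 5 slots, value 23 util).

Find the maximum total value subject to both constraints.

77 util

Feasible sets respecting both limits:
- rug+plant: cost 20, shelf space 18, value 77
- rug+blender: cost 18, shelf space 13, value 72
- plant+blender: cost 18, shelf space 13, value 67
- rug+jacket: cost 20, shelf space 14, value 64
Best: 77 util.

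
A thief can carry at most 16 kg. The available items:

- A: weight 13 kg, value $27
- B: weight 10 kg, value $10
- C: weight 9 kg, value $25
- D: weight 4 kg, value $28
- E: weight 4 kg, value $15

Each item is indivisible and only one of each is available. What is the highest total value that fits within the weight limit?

$53

Check high-value combinations within 16 kg:
- C+D: weight 9+4=13, value 25+28=53
- D+E: weight 4+4=8, value 28+15=43
- C+E: weight 9+4=13, value 25+15=40
- B+D: weight 10+4=14, value 10+28=38
Best: $53.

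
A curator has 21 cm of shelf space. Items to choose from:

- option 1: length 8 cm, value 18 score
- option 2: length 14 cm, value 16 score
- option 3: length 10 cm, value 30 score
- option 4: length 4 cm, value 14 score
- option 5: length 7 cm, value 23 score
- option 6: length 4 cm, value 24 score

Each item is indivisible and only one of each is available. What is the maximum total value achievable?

77 score

This is a 0/1 knapsack; check combinations near the capacity.
- option 3+option 5+option 6: length 10+7+4=21, value 30+23+24=77
- option 3+option 4+option 6: length 10+4+4=18, value 30+14+24=68
- option 3+option 4+option 5: length 10+4+7=21, value 30+14+23=67
- option 1+option 5+option 6: length 8+7+4=19, value 18+23+24=65
- option 4+option 5+option 6: length 4+7+4=15, value 14+23+24=61
Best: 77 score.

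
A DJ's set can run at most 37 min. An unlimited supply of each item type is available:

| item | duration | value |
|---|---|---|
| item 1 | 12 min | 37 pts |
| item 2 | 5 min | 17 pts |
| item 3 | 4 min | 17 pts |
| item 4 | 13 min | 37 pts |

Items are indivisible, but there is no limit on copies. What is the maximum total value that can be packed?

Best value-per-unit is item 3 at 17/4; filling with it alone gives 9×17 = 153.
Optimal mix: 1×item 2 + 8×item 3 → duration 37, value 153.

153 pts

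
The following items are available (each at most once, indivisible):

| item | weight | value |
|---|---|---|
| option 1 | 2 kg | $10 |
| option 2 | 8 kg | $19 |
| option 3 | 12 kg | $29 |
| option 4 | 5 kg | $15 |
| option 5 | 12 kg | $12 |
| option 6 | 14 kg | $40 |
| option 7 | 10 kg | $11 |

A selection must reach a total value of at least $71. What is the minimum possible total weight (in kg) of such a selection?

Subsets with value ≥ 71, sorted by total weight:
- option 2+option 4+option 6: weight 27, value 74
- option 1+option 2+option 3+option 4: weight 27, value 73
- option 1+option 3+option 6: weight 28, value 79
Minimum weight: 27 kg.

27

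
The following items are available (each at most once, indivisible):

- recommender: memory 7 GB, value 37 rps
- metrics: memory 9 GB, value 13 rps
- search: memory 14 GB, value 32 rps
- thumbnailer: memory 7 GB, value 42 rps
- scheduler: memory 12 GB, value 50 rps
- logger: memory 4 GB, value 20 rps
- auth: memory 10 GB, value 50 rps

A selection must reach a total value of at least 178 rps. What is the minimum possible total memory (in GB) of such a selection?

Subsets with value ≥ 178, sorted by total memory:
- recommender+thumbnailer+scheduler+auth: memory 36, value 179
- recommender+thumbnailer+scheduler+logger+auth: memory 40, value 199
- recommender+search+thumbnailer+logger+auth: memory 42, value 181
Minimum memory: 36 GB.

36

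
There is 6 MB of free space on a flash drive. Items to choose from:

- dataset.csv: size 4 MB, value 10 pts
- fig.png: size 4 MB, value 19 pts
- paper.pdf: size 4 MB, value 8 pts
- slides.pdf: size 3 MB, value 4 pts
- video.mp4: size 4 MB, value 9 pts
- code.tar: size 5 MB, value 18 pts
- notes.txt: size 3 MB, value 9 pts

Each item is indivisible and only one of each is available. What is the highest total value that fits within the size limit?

Check high-value combinations within 6 MB:
- fig.png: size 4, value 19
- code.tar: size 5, value 18
- slides.pdf+notes.txt: size 3+3=6, value 4+9=13
- dataset.csv: size 4, value 10
- notes.txt: size 3, value 9
Best: 19 pts.

19 pts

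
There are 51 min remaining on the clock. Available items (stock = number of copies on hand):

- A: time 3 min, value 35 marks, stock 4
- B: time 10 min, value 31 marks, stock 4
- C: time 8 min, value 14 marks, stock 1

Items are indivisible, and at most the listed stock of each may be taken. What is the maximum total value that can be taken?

247 marks

Best selections within time 51 and stock limits:
- 4×A + 3×B + 1×C: time 50, value 247
- 4×A + 3×B: time 42, value 233
- 3×A + 4×B: time 49, value 229
Best: 247 marks.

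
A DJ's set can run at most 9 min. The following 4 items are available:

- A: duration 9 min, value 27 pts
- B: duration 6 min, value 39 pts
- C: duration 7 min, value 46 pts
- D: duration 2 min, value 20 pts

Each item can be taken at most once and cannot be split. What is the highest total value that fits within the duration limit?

Check high-value combinations within 9 min:
- C+D: duration 7+2=9, value 46+20=66
- B+D: duration 6+2=8, value 39+20=59
- C: duration 7, value 46
Best: 66 pts.

66 pts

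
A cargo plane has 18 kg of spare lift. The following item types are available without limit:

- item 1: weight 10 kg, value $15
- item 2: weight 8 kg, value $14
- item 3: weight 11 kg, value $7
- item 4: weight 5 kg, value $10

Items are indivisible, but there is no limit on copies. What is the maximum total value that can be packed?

$34

Best value-per-unit is item 4 at 10/5; filling with it alone gives 3×10 = 30.
Optimal mix: 1×item 2 + 2×item 4 → weight 18, value 34.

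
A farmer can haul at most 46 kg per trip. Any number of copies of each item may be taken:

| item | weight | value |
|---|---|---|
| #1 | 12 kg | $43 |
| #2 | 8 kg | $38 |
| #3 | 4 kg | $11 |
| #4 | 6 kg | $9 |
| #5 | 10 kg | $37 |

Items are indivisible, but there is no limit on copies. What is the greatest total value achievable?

Best value-per-unit is #2 at 38/8; filling with it alone gives 5×38 = 190.
Optimal mix: 5×#2 + 1×#3 → weight 44, value 201.

$201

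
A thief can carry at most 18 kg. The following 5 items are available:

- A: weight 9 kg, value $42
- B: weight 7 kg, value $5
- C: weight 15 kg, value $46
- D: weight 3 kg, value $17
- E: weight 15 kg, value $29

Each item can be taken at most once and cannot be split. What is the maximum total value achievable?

$63

This is a 0/1 knapsack; check combinations near the capacity.
- C+D: weight 15+3=18, value 46+17=63
- A+D: weight 9+3=12, value 42+17=59
- A+B: weight 9+7=16, value 42+5=47
- C: weight 15, value 46
Best: $63.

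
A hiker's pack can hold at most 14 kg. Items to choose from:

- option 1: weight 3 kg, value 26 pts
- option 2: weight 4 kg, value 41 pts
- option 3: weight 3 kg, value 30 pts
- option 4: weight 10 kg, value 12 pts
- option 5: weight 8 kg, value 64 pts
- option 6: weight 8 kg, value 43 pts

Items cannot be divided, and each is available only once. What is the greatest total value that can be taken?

Check high-value combinations within 14 kg:
- option 1+option 3+option 5: weight 3+3+8=14, value 26+30+64=120
- option 2+option 5: weight 4+8=12, value 41+64=105
- option 1+option 3+option 6: weight 3+3+8=14, value 26+30+43=99
Best: 120 pts.

120 pts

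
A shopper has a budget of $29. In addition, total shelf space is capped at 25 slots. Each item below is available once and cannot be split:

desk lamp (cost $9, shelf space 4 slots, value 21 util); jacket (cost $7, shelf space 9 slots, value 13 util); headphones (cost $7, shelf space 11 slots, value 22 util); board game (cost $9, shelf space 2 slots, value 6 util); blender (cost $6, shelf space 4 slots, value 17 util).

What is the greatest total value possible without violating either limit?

60 util

Feasible sets respecting both limits:
- desk lamp+headphones+blender: cost 22, shelf space 19, value 60
- desk lamp+jacket+headphones: cost 23, shelf space 24, value 56
- jacket+headphones+blender: cost 20, shelf space 24, value 52
Best: 60 util.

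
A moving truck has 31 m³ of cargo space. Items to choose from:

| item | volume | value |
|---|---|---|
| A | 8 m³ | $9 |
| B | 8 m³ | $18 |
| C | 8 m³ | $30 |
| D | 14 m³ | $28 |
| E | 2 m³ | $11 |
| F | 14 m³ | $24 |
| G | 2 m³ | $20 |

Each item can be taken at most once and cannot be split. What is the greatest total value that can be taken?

$89

Check high-value combinations within 31 m³:
- C+D+E+G: volume 8+14+2+2=26, value 30+28+11+20=89
- A+B+C+E+G: volume 8+8+8+2+2=28, value 9+18+30+11+20=88
- C+E+F+G: volume 8+2+14+2=26, value 30+11+24+20=85
- B+C+E+G: volume 8+8+2+2=20, value 18+30+11+20=79
Best: $89.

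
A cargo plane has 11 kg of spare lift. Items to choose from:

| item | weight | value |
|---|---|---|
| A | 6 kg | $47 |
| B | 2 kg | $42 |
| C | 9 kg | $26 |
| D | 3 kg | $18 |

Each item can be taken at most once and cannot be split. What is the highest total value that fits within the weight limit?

$107

Check high-value combinations within 11 kg:
- A+B+D: weight 6+2+3=11, value 47+42+18=107
- A+B: weight 6+2=8, value 47+42=89
- B+C: weight 2+9=11, value 42+26=68
- A+D: weight 6+3=9, value 47+18=65
Best: $107.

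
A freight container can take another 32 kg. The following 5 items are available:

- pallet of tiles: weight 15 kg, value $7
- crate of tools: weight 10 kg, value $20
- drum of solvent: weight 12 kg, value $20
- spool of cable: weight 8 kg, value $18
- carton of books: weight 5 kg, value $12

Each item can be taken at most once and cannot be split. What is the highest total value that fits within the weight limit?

Check high-value combinations within 32 kg:
- crate of tools+drum of solvent+spool of cable: weight 10+12+8=30, value 20+20+18=58
- crate of tools+drum of solvent+carton of books: weight 10+12+5=27, value 20+20+12=52
- crate of tools+spool of cable+carton of books: weight 10+8+5=23, value 20+18+12=50
- drum of solvent+spool of cable+carton of books: weight 12+8+5=25, value 20+18+12=50
Best: $58.

$58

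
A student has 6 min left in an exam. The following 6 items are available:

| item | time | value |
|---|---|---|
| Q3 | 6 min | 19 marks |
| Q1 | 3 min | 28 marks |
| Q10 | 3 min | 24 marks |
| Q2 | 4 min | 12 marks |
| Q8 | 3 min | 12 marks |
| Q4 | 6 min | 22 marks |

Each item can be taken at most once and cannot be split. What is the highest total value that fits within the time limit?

52 marks

Check high-value combinations within 6 min:
- Q1+Q10: time 3+3=6, value 28+24=52
- Q1+Q8: time 3+3=6, value 28+12=40
- Q10+Q8: time 3+3=6, value 24+12=36
Best: 52 marks.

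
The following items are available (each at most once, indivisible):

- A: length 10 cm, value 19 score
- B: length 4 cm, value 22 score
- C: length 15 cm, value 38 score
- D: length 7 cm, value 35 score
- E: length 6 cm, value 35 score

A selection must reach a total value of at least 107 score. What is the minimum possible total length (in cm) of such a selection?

Subsets with value ≥ 107, sorted by total length:
- A+B+D+E: length 27, value 111
- C+D+E: length 28, value 108
- B+C+D+E: length 32, value 130
- A+B+C+E: length 35, value 114
Minimum length: 27 cm.

27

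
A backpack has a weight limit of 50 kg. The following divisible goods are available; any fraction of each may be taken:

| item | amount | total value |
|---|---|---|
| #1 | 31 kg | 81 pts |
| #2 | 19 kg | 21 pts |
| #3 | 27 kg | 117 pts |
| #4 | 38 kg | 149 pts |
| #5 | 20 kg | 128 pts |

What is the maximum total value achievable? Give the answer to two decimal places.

256.76

Take in order of value per unit:
- #5 (128/20 per unit): all 20 → value 128, running total 128.00
- #3 (117/27 per unit): all 27 → value 117, running total 245.00
- #4 (149/38 per unit): 3 of 38 → value 3×149/38 = 11.7632, running total 256.76
Total 256.76.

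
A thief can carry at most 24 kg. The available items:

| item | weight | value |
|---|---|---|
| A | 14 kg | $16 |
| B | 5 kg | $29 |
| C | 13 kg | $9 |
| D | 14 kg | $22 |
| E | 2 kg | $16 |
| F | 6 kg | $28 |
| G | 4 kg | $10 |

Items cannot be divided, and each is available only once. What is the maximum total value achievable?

Check high-value combinations within 24 kg:
- B+E+F+G: weight 5+2+6+4=17, value 29+16+28+10=83
- B+E+F: weight 5+2+6=13, value 29+16+28=73
- B+F+G: weight 5+6+4=15, value 29+28+10=67
- B+D+E: weight 5+14+2=21, value 29+22+16=67
- D+E+F: weight 14+2+6=22, value 22+16+28=66
Best: $83.

$83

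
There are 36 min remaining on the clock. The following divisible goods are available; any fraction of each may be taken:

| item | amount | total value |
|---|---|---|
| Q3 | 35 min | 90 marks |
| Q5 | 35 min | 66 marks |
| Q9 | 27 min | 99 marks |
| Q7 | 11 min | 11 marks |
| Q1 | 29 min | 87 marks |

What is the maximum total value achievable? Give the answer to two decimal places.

Take in order of value per unit:
- Q9 (99/27 per unit): all 27 → value 99, running total 99.00
- Q1 (87/29 per unit): 9 of 29 → value 9×87/29 = 27.0000, running total 126.00
Total 126.00.

126.00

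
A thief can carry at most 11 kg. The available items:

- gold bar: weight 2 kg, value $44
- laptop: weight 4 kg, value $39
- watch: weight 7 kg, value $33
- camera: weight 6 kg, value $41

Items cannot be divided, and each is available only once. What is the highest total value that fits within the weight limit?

$85

Check high-value combinations within 11 kg:
- gold bar+camera: weight 2+6=8, value 44+41=85
- gold bar+laptop: weight 2+4=6, value 44+39=83
- laptop+camera: weight 4+6=10, value 39+41=80
- gold bar+watch: weight 2+7=9, value 44+33=77
- laptop+watch: weight 4+7=11, value 39+33=72
Best: $85.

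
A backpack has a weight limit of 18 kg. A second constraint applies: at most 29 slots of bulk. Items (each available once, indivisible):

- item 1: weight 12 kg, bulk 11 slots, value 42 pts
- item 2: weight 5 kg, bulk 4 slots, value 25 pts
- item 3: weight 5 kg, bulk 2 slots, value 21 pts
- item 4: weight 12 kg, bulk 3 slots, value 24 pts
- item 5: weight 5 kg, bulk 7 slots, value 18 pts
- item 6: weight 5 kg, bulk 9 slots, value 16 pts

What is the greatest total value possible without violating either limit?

67 pts

Feasible sets respecting both limits:
- item 1+item 2: weight 17, bulk 15, value 67
- item 2+item 3+item 5: weight 15, bulk 13, value 64
- item 1+item 3: weight 17, bulk 13, value 63
Best: 67 pts.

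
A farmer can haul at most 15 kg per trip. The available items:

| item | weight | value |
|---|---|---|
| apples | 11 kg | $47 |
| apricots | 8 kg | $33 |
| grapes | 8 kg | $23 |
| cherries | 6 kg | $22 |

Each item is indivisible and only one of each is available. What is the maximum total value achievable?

$55

This is a 0/1 knapsack; check combinations near the capacity.
- apricots+cherries: weight 8+6=14, value 33+22=55
- apples: weight 11, value 47
- grapes+cherries: weight 8+6=14, value 23+22=45
- apricots: weight 8, value 33
Best: $55.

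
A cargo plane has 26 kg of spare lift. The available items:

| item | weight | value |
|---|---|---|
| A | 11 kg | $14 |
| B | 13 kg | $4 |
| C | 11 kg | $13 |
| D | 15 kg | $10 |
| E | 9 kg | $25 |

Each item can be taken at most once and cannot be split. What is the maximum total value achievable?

$39

This is a 0/1 knapsack; check combinations near the capacity.
- A+E: weight 11+9=20, value 14+25=39
- C+E: weight 11+9=20, value 13+25=38
- D+E: weight 15+9=24, value 10+25=35
- B+E: weight 13+9=22, value 4+25=29
Best: $39.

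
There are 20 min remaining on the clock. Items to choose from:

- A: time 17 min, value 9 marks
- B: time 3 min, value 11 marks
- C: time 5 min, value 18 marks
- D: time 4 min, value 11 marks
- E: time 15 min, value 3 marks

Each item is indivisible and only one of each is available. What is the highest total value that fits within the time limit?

Check high-value combinations within 20 min:
- B+C+D: time 3+5+4=12, value 11+18+11=40
- B+C: time 3+5=8, value 11+18=29
- C+D: time 5+4=9, value 18+11=29
Best: 40 marks.

40 marks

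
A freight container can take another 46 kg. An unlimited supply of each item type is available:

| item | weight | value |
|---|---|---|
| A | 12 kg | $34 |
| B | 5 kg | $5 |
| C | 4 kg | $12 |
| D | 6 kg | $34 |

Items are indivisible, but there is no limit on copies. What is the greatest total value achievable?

Best value-per-unit is D at 34/6; filling with it alone gives 7×34 = 238.
Optimal mix: 1×C + 7×D → weight 46, value 250.

$250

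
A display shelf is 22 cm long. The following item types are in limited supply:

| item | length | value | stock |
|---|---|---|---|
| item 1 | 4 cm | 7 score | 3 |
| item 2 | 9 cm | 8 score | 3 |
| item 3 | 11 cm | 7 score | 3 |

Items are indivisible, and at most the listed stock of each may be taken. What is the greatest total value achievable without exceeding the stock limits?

29 score

Best selections within length 22 and stock limits:
- 3×item 1 + 1×item 2: length 21, value 29
- 1×item 1 + 2×item 2: length 22, value 23
- 2×item 1 + 1×item 2: length 17, value 22
Best: 29 score.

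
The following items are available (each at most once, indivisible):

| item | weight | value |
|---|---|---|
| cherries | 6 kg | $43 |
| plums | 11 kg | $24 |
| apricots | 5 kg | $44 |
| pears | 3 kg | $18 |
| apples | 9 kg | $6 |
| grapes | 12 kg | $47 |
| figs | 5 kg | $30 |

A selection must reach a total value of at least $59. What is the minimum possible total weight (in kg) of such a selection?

8

Subsets with value ≥ 59, sorted by total weight:
- apricots+pears: weight 8, value 62
- cherries+pears: weight 9, value 61
- apricots+figs: weight 10, value 74
Minimum weight: 8 kg.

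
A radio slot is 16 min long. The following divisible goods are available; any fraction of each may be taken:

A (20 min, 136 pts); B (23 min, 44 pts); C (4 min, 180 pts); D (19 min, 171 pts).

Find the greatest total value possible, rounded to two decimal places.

288.00

Take in order of value per unit:
- C (180/4 per unit): all 4 → value 180, running total 180.00
- D (171/19 per unit): 12 of 19 → value 12×171/19 = 108.0000, running total 288.00
Total 288.00.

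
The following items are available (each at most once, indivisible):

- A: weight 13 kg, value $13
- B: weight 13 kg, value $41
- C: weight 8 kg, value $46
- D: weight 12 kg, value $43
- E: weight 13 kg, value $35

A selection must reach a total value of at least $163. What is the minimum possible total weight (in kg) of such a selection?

46

Subsets with value ≥ 163, sorted by total weight:
- B+C+D+E: weight 46, value 165
- A+B+C+D+E: weight 59, value 178
Minimum weight: 46 kg.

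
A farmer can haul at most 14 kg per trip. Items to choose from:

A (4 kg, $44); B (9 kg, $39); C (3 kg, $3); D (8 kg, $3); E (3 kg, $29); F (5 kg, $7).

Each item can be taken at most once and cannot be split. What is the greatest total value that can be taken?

$83

Check high-value combinations within 14 kg:
- A+B: weight 4+9=13, value 44+39=83
- A+E+F: weight 4+3+5=12, value 44+29+7=80
- A+C+E: weight 4+3+3=10, value 44+3+29=76
Best: $83.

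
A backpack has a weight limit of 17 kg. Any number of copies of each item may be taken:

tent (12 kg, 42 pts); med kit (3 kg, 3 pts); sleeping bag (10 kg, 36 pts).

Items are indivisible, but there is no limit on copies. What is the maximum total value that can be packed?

45 pts

Best value-per-unit is sleeping bag at 36/10; filling with it alone gives 1×36 = 36.
Optimal mix: 1×tent + 1×med kit → weight 15, value 45.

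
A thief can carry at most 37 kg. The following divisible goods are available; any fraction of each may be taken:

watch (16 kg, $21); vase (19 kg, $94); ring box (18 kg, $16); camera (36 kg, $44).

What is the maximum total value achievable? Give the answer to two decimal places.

117.44

Take in order of value per unit:
- vase (94/19 per unit): all 19 → value 94, running total 94.00
- watch (21/16 per unit): all 16 → value 21, running total 115.00
- camera (44/36 per unit): 2 of 36 → value 2×44/36 = 2.4444, running total 117.44
Total 117.44.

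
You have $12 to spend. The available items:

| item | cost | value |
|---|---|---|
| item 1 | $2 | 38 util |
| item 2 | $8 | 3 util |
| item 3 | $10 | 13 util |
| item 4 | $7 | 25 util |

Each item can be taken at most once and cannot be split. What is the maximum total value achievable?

63 util

Check high-value combinations within $12:
- item 1+item 4: cost 2+7=9, value 38+25=63
- item 1+item 3: cost 2+10=12, value 38+13=51
- item 1+item 2: cost 2+8=10, value 38+3=41
Best: 63 util.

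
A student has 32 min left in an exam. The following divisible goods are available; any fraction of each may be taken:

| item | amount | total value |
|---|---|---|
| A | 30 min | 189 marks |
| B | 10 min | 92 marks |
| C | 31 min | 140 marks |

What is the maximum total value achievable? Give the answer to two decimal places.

230.60

Take in order of value per unit:
- B (92/10 per unit): all 10 → value 92, running total 92.00
- A (189/30 per unit): 22 of 30 → value 22×189/30 = 138.6000, running total 230.60
Total 230.60.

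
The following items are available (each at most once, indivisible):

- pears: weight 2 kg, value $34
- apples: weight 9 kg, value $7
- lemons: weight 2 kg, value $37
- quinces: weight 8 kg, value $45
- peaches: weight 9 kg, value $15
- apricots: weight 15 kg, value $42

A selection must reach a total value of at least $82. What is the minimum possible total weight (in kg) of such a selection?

10

Subsets with value ≥ 82, sorted by total weight:
- lemons+quinces: weight 10, value 82
- pears+lemons+quinces: weight 12, value 116
Minimum weight: 10 kg.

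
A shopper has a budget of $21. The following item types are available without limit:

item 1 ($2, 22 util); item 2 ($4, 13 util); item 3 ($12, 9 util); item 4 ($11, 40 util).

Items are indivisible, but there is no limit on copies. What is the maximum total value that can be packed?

Best value-per-unit is item 1 at 22/2, and filling with it alone uses cost 10×2=20. No mix of the others beats 10×22 = 220.

220 util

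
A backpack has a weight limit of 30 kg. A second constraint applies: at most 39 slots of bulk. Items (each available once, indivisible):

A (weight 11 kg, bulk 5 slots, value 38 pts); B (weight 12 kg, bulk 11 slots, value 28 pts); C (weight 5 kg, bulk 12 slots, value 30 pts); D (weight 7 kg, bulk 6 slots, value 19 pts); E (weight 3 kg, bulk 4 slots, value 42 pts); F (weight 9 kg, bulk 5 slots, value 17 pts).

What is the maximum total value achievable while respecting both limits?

Feasible sets respecting both limits:
- A+C+D+E: weight 26, bulk 27, value 129
- A+C+E+F: weight 28, bulk 26, value 127
- B+C+D+E: weight 27, bulk 33, value 119
- B+C+E+F: weight 29, bulk 32, value 117
Best: 129 pts.

129 pts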